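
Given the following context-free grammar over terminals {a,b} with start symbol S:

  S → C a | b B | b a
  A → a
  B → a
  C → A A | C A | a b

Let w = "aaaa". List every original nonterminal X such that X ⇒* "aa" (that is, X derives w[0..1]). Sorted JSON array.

CNF form of G:
  S -> C T0 | T1 B | T1 T0
  A -> a
  B -> a
  C -> A A | C A | T0 T1
  T0 -> a
  T1 -> b

CYK table (by increasing span), restricted to cells inside w[0..1]:
  T[0,0] 'a' = {A,B,T0}  orig:{A,B}
  T[1,1] 'a' = {A,B,T0}  orig:{A,B}
  T[0,1] 'aa' = {C}

Original NTs in T[0,1] deriving "aa": ["C"]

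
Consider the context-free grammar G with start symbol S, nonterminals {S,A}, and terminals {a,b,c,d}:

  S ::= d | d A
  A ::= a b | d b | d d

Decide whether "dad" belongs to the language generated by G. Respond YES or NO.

CNF form of G:
  S -> T2 A | d
  A -> T0 T1 | T2 T1 | T2 T2
  T0 -> a
  T1 -> b
  T2 -> d

CYK table (by increasing span):
  cell(0,0) d: {S,T2}  orig:{S}
  cell(1,1) a: {T0}  orig:{}
  cell(2,2) d: {S,T2}  orig:{S}
  cell(0,1) da: ∅
  cell(1,2) ad: ∅
  cell(0,2) dad: ∅

S ∉ T[0,2] ⇒ NO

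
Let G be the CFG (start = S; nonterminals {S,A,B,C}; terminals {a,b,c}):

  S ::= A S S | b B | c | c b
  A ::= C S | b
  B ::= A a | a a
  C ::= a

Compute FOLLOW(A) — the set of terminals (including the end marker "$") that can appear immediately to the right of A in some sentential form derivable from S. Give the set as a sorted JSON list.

Compute FIRST by fixpoint:
pass 1:
  A via A→b: +{b}
  B via B→A a: +{b}
  B via B→a a: +{a}
  C via C→a: +{a}
  S via S→A S S: +{b}
  S via S→c: +{c}
  S: {b,c}  A: {b}  B: {a,b}  C: {a}
pass 2:
  A via A→C S: +{a}
  S via S→A S S: +{a}
  S: {a,b,c}  A: {a,b}  B: {a,b}  C: {a}
pass 3: done
  S: {a,b,c}  A: {a,b}  B: {a,b}  C: {a}

FOLLOW sets:
FOLLOW(S) := {$}
iter 1:
  A→C S: FOLLOW(C) ⊇ FIRST(S) = {a,b,c}; new: +{a,b,c}
  B→A a: FOLLOW(A) ⊇ FIRST(a) = {a}; new: +{a}
  S→A S S: FOLLOW(A) ⊇ FIRST(S) = {a,b,c}; new: +{b,c}
  S→A S S: FOLLOW(S) ⊇ FIRST(S) = {a,b,c}; new: +{a,b,c}
  S→b B: FOLLOW(B) ⊇ FOLLOW(S) ⊇ {$,a,b,c}; new: +{$,a,b,c}
  FOLLOW(S)={$,a,b,c}  FOLLOW(A)={a,b,c}  FOLLOW(B)={$,a,b,c}  FOLLOW(C)={a,b,c}
iter 2: (no change)
  FOLLOW(S)={$,a,b,c}  FOLLOW(A)={a,b,c}  FOLLOW(B)={$,a,b,c}  FOLLOW(C)={a,b,c}

FOLLOW(A) = ["a", "b", "c"]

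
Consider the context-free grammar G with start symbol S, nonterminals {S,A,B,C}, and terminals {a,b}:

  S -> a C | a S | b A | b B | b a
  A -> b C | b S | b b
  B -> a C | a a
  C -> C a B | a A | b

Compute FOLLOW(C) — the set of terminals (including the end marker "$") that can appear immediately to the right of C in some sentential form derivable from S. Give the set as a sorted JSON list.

FIRST sets, iterate to fixpoint:
pass 1:
  A via A→b C: +{b}
  B via B→a C: +{a}
  C via C→a A: +{a}
  C via C→b: +{b}
  S via S→a C: +{a}
  S via S→b A: +{b}
  FIRST[S]={a,b}  FIRST[A]={b}  FIRST[B]={a}  FIRST[C]={a,b}
pass 2: — fixpoint
  FIRST[S]={a,b}  FIRST[A]={b}  FIRST[B]={a}  FIRST[C]={a,b}

FOLLOW iteration:
seed FOLLOW(S) with $
round 1:
  C→C a B: FOLLOW(C) ⊇ FIRST(a) = {a}; new: +{a}
  C→C a B: FOLLOW(B) ⊇ FOLLOW(C) ⊇ {a}; new: +{a}
  C→a A: FOLLOW(A) ⊇ FOLLOW(C) ⊇ {a}; new: +{a}
  S→a C: FOLLOW(C) ⊇ FOLLOW(S) ⊇ {$}; new: +{$}
  S→b A: FOLLOW(A) ⊇ FOLLOW(S) ⊇ {$}; new: +{$}
  S→b B: FOLLOW(B) ⊇ FOLLOW(S) ⊇ {$}; new: +{$}
  S: {$}  A: {$,a}  B: {$,a}  C: {$,a}
round 2:
  A→b S: FOLLOW(S) ⊇ FOLLOW(A) ⊇ {$,a}; new: +{a}
  S: {$,a}  A: {$,a}  B: {$,a}  C: {$,a}
round 3: — fixpoint
  S: {$,a}  A: {$,a}  B: {$,a}  C: {$,a}

FOLLOW(C) = ["$", "a"]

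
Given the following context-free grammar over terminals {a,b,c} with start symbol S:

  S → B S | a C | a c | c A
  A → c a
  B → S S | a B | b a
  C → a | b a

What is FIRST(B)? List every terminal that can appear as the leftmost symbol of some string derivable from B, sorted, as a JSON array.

FIRST sets, iterate to fixpoint:
round 1:
  A via A→c a: +{c}
  B via B→a B: +{a}
  B via B→b a: +{b}
  C via C→a: +{a}
  C via C→b a: +{b}
  S via S→B S: +{a,b}
  S via S→c A: +{c}
  FIRST[S]={a,b,c}  FIRST[A]={c}  FIRST[B]={a,b}  FIRST[C]={a,b}
round 2:
  B via B→S S: +{c}
  FIRST[S]={a,b,c}  FIRST[A]={c}  FIRST[B]={a,b,c}  FIRST[C]={a,b}
round 3: (stable)
  FIRST[S]={a,b,c}  FIRST[A]={c}  FIRST[B]={a,b,c}  FIRST[C]={a,b}

FIRST(B) = ["a", "b", "c"]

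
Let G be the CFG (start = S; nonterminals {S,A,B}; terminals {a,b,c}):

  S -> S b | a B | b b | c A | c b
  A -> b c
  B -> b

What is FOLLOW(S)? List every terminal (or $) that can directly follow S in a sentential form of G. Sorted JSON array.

Compute FIRST by fixpoint:
iter 1:
  A via A→b c: +{b}
  B via B→b: +{b}
  S via S→a B: +{a}
  S via S→b b: +{b}
  S via S→c A: +{c}
  FIRST(S)={a,b,c}  FIRST(A)={b}  FIRST(B)={b}
iter 2: (stable)
  FIRST(S)={a,b,c}  FIRST(A)={b}  FIRST(B)={b}

Compute FOLLOW by fixpoint:
FOLLOW(S) := {$}
pass 1:
  S→S b: FOLLOW(S) ⊇ FIRST(b) = {b}; new: +{b}
  S→a B: FOLLOW(B) ⊇ FOLLOW(S) ⊇ {$,b}; new: +{$,b}
  S→c A: FOLLOW(A) ⊇ FOLLOW(S) ⊇ {$,b}; new: +{$,b}
  FOLLOW(S)={$,b}  FOLLOW(A)={$,b}  FOLLOW(B)={$,b}
pass 2: — fixpoint
  FOLLOW(S)={$,b}  FOLLOW(A)={$,b}  FOLLOW(B)={$,b}

FOLLOW(S) = ["$", "b"]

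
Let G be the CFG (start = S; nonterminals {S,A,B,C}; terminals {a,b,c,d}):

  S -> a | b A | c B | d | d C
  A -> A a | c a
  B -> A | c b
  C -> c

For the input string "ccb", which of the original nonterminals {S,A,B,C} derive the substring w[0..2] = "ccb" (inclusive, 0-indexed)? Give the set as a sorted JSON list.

CNF form of G:
  S -> T1 B | T2 A | T3 C | a | d
  A -> A T0 | T1 T0
  B -> A T0 | T1 T0 | T1 T2
  C -> c
  T0 -> a
  T1 -> c
  T2 -> b
  T3 -> d

CYK fill, restricted to cells inside w[0..2]:
  [0..0]={C,T1}  "c"  orig:{C}
  [1..1]={C,T1}  "c"  orig:{C}
  [2..2]={T2}  "b"  orig:{}
  [0..1]=∅  "cc"
  [1..2]={B}  "cb"
  [0..2]={S}  "ccb"

Original NTs in T[0,2] deriving "ccb": ["S"]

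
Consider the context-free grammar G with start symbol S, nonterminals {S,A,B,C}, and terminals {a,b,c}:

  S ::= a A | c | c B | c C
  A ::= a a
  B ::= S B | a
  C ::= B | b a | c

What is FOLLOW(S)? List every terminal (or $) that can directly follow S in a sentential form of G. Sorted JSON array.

FIRST sets, iterate to fixpoint:
round 1:
  A via A→a a: +{a}
  B via B→a: +{a}
  C via C→B: +{a}
  C via C→b a: +{b}
  C via C→c: +{c}
  S via S→a A: +{a}
  S via S→c: +{c}
  FIRST[S]={a,c}  FIRST[A]={a}  FIRST[B]={a}  FIRST[C]={a,b,c}
round 2:
  B via B→S B: +{c}
  FIRST[S]={a,c}  FIRST[A]={a}  FIRST[B]={a,c}  FIRST[C]={a,b,c}
round 3: (stable)
  FIRST[S]={a,c}  FIRST[A]={a}  FIRST[B]={a,c}  FIRST[C]={a,b,c}

Compute FOLLOW by fixpoint:
initialize: $ ∈ FOLLOW(S)
pass 1:
  B→S B: FOLLOW(S) ⊇ FIRST(B) = {a,c}; new: +{a,c}
  S→a A: FOLLOW(A) ⊇ FOLLOW(S) ⊇ {$,a,c}; new: +{$,a,c}
  S→c B: FOLLOW(B) ⊇ FOLLOW(S) ⊇ {$,a,c}; new: +{$,a,c}
  S→c C: FOLLOW(C) ⊇ FOLLOW(S) ⊇ {$,a,c}; new: +{$,a,c}
  FOLLOW(S)={$,a,c}  FOLLOW(A)={$,a,c}  FOLLOW(B)={$,a,c}  FOLLOW(C)={$,a,c}
pass 2: — fixpoint
  FOLLOW(S)={$,a,c}  FOLLOW(A)={$,a,c}  FOLLOW(B)={$,a,c}  FOLLOW(C)={$,a,c}

FOLLOW(S) = ["$", "a", "c"]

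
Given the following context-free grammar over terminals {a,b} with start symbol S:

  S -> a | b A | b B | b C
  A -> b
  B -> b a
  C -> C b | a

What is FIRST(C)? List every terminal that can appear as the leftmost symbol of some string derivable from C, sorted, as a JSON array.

FIRST iteration:
iter 1:
  A via A→b: +{b}
  B via B→b a: +{b}
  C via C→a: +{a}
  S via S→a: +{a}
  S via S→b A: +{b}
  FIRST(S)={a,b}  FIRST(A)={b}  FIRST(B)={b}  FIRST(C)={a}
iter 2: (stable)
  FIRST(S)={a,b}  FIRST(A)={b}  FIRST(B)={b}  FIRST(C)={a}

FIRST(C) = ["a"]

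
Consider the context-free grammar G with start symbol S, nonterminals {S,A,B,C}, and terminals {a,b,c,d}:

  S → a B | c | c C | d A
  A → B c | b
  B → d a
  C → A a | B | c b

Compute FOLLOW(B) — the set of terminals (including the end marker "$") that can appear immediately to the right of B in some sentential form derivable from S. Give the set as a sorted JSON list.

Compute FIRST by fixpoint:
pass 1:
  A via A→b: +{b}
  B via B→d a: +{d}
  C via C→A a: +{b}
  C via C→B: +{d}
  C via C→c b: +{c}
  S via S→a B: +{a}
  S via S→c: +{c}
  S via S→d A: +{d}
  FIRST(S)={a,c,d}  FIRST(A)={b}  FIRST(B)={d}  FIRST(C)={b,c,d}
pass 2:
  A via A→B c: +{d}
  FIRST(S)={a,c,d}  FIRST(A)={b,d}  FIRST(B)={d}  FIRST(C)={b,c,d}
pass 3: (no change)
  FIRST(S)={a,c,d}  FIRST(A)={b,d}  FIRST(B)={d}  FIRST(C)={b,c,d}

Compute FOLLOW by fixpoint:
initialize: $ ∈ FOLLOW(S)
[1]
  A→B c: FOLLOW(B) ⊇ FIRST(c) = {c}; new: +{c}
  C→A a: FOLLOW(A) ⊇ FIRST(a) = {a}; new: +{a}
  S→a B: FOLLOW(B) ⊇ FOLLOW(S) ⊇ {$}; new: +{$}
  S→c C: FOLLOW(C) ⊇ FOLLOW(S) ⊇ {$}; new: +{$}
  S→d A: FOLLOW(A) ⊇ FOLLOW(S) ⊇ {$}; new: +{$}
  FOLLOW(S)={$}  FOLLOW(A)={$,a}  FOLLOW(B)={$,c}  FOLLOW(C)={$}
[2] (stable)
  FOLLOW(S)={$}  FOLLOW(A)={$,a}  FOLLOW(B)={$,c}  FOLLOW(C)={$}

FOLLOW(B) = ["$", "c"]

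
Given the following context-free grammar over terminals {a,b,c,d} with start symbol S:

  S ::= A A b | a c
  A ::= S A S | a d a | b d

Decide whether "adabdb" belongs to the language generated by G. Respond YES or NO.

Convert to CNF:
  S -> A X6 | T0 T3
  A -> S X4 | T0 X5 | T2 T1
  T0 -> a
  T1 -> d
  T2 -> b
  T3 -> c
  X4 -> A S
  X5 -> T1 T0
  X6 -> A T2

CYK table (by increasing span):
  [0..0]={T0}  "a"  orig:{}
  [1..1]={T1}  "d"  orig:{}
  [2..2]={T0}  "a"  orig:{}
  [3..3]={T2}  "b"  orig:{}
  [4..4]={T1}  "d"  orig:{}
  [5..5]={T2}  "b"  orig:{}
  [0..1]=∅  "ad"
  [1..2]={X5}  "da"  orig:{}
  [2..3]=∅  "ab"
  [3..4]={A}  "bd"
  [4..5]=∅  "db"
  [0..2]={A}  "ada"
  [1..3]=∅  "dab"
  [2..4]=∅  "abd"
  [3..5]={X6}  "bdb"  orig:{}
  [0..3]={X6}  "adab"  orig:{}
  [1..4]=∅  "dabd"
  [2..5]=∅  "abdb"
  [0..4]=∅  "adabd"
  [1..5]=∅  "dabdb"
  [0..5]={S}  "adabdb"

S ∈ T[0,5] ⇒ YES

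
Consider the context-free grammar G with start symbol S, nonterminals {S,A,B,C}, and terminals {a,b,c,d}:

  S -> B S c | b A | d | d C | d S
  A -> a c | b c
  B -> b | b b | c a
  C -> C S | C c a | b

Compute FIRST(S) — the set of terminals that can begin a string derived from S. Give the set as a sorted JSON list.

Compute FIRST by fixpoint:
[1]
  A via A→a c: +{a}
  A via A→b c: +{b}
  B via B→b: +{b}
  B via B→c a: +{c}
  C via C→b: +{b}
  S via S→B S c: +{b,c}
  S via S→d: +{d}
  S: {b,c,d}  A: {a,b}  B: {b,c}  C: {b}
[2] (no change)
  S: {b,c,d}  A: {a,b}  B: {b,c}  C: {b}

FIRST(S) = ["b", "c", "d"]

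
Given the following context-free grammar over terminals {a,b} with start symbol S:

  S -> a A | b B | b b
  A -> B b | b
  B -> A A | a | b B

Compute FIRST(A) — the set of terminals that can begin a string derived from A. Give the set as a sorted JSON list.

Compute FIRST by fixpoint:
pass 1:
  A via A→b: +{b}
  B via B→A A: +{b}
  B via B→a: +{a}
  S via S→a A: +{a}
  S via S→b B: +{b}
  FIRST(S)={a,b}  FIRST(A)={b}  FIRST(B)={a,b}
pass 2:
  A via A→B b: +{a}
  FIRST(S)={a,b}  FIRST(A)={a,b}  FIRST(B)={a,b}
pass 3: done
  FIRST(S)={a,b}  FIRST(A)={a,b}  FIRST(B)={a,b}

FIRST(A) = ["a", "b"]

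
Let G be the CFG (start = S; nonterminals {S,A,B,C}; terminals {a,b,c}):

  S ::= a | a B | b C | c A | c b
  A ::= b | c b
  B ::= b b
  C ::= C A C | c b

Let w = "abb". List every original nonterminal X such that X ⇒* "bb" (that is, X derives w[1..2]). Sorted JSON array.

Convert to CNF:
  S -> T0 A | T0 T1 | T1 C | T2 B | a
  A -> T0 T1 | b
  B -> T1 T1
  C -> C X3 | T0 T1
  T0 -> c
  T1 -> b
  T2 -> a
  X3 -> A C

Fill CYK table bottom-up (cells [i..j] with 1 ≤ i ≤ j ≤ 2 only):
  T[1,1] 'b' = {A,T1}  orig:{A}
  T[2,2] 'b' = {A,T1}  orig:{A}
  T[1,2] 'bb' = {B}

Original NTs in T[1,2] deriving "bb": ["B"]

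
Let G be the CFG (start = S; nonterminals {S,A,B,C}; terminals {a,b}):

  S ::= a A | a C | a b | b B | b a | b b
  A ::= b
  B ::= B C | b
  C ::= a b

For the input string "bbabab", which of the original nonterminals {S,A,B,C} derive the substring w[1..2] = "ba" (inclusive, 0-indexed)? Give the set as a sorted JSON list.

CNF form of G:
  S -> T0 A | T0 C | T0 T1 | T1 B | T1 T0 | T1 T1
  A -> b
  B -> B C | b
  C -> T0 T1
  T0 -> a
  T1 -> b

Fill CYK table bottom-up (cells [i..j] with 1 ≤ i ≤ j ≤ 2 only):
  cell(1,1) b: {A,B,T1}  orig:{A,B}
  cell(2,2) a: {T0}  orig:{}
  cell(1,2) ba: {S}

Original NTs in T[1,2] deriving "ba": ["S"]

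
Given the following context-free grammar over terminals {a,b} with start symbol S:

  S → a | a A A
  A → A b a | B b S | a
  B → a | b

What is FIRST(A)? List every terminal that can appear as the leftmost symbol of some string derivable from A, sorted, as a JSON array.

FIRST sets, iterate to fixpoint:
[1]
  A via A→a: +{a}
  B via B→a: +{a}
  B via B→b: +{b}
  S via S→a: +{a}
  S: {a}  A: {a}  B: {a,b}
[2]
  A via A→B b S: +{b}
  S: {a}  A: {a,b}  B: {a,b}
[3] (stable)
  S: {a}  A: {a,b}  B: {a,b}

FIRST(A) = ["a", "b"]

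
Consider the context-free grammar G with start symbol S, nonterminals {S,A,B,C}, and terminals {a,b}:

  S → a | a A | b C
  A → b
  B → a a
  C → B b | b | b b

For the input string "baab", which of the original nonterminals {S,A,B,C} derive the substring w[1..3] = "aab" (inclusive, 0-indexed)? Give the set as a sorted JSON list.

CNF form of G:
  S -> T0 A | T1 C | a
  A -> b
  B -> T0 T0
  C -> B T1 | T1 T1 | b
  T0 -> a
  T1 -> b

Fill CYK table bottom-up (cells [i..j] with 1 ≤ i ≤ j ≤ 3 only):
  cell(1,1) a: {S,T0}  orig:{S}
  cell(2,2) a: {S,T0}  orig:{S}
  cell(3,3) b: {A,C,T1}  orig:{A,C}
  cell(1,2) aa: {B}
  cell(2,3) ab: {S}
  cell(1,3) aab: {C}

Original NTs in T[1,3] deriving "aab": ["C"]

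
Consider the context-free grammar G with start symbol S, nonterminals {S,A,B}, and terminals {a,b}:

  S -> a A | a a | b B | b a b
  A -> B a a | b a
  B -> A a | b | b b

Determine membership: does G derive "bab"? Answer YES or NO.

CNF form of G:
  S -> T0 A | T0 T0 | T1 B | T1 X3
  A -> B X2 | T1 T0
  B -> A T0 | T1 T1 | b
  T0 -> a
  T1 -> b
  X2 -> T0 T0
  X3 -> T0 T1

CYK fill:
  cell(0,0) b: {B,T1}  orig:{B}
  cell(1,1) a: {T0}  orig:{}
  cell(2,2) b: {B,T1}  orig:{B}
  cell(0,1) ba: {A}
  cell(1,2) ab: {X3}  orig:{}
  cell(0,2) bab: {S}

S ∈ T[0,2] ⇒ YES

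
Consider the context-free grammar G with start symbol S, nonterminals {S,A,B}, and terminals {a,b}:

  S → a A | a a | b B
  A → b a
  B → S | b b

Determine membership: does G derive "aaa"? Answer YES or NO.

CNF form of G:
  S -> T0 B | T1 A | T1 T1
  A -> T0 T1
  B -> T0 B | T0 T0 | T1 A | T1 T1
  T0 -> b
  T1 -> a

Fill CYK table bottom-up:
  T[0,0] 'a' = {T1}  orig:{}
  T[1,1] 'a' = {T1}  orig:{}
  T[2,2] 'a' = {T1}  orig:{}
  T[0,1] 'aa' = {B,S}
  T[1,2] 'aa' = {B,S}
  T[0,2] 'aaa' = ∅

S ∉ T[0,2] ⇒ NO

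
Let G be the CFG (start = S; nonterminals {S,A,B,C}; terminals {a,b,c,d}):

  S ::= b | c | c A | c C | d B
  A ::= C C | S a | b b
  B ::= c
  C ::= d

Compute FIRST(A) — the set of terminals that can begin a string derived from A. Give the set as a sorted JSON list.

FIRST iteration:
pass 1:
  A via A→b b: +{b}
  B via B→c: +{c}
  C via C→d: +{d}
  S via S→b: +{b}
  S via S→c: +{c}
  S via S→d B: +{d}
  FIRST[S]={b,c,d}  FIRST[A]={b}  FIRST[B]={c}  FIRST[C]={d}
pass 2:
  A via A→C C: +{d}
  A via A→S a: +{c}
  FIRST[S]={b,c,d}  FIRST[A]={b,c,d}  FIRST[B]={c}  FIRST[C]={d}
pass 3: — fixpoint
  FIRST[S]={b,c,d}  FIRST[A]={b,c,d}  FIRST[B]={c}  FIRST[C]={d}

FIRST(A) = ["b", "c", "d"]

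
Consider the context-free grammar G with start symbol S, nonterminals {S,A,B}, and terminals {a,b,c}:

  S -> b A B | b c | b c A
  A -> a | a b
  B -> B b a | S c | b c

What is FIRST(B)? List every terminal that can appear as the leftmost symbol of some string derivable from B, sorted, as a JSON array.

FIRST iteration:
pass 1:
  A via A→a: +{a}
  B via B→b c: +{b}
  S via S→b A B: +{b}
  S: {b}  A: {a}  B: {b}
pass 2: — fixpoint
  S: {b}  A: {a}  B: {b}

FIRST(B) = ["b"]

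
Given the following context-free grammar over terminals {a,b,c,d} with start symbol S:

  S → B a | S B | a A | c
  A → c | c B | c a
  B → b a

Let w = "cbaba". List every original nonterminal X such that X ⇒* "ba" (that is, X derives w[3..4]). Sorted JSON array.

CNF form of G:
  S -> B T1 | S B | T1 A | c
  A -> T0 B | T0 T1 | c
  B -> T2 T1
  T0 -> c
  T1 -> a
  T2 -> b

CYK table (by increasing span) — only the sub-triangle for w[3..4]:
  T[3,3] 'b' = {T2}  orig:{}
  T[4,4] 'a' = {T1}  orig:{}
  T[3,4] 'ba' = {B}

Original NTs in T[3,4] deriving "ba": ["B"]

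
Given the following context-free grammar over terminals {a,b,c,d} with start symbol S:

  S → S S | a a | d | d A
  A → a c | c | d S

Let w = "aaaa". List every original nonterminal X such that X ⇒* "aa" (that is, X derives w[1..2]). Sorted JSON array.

CNF form of G:
  S -> S S | T0 T0 | T2 A | d
  A -> T0 T1 | T2 S | c
  T0 -> a
  T1 -> c
  T2 -> d

CYK fill, restricted to cells inside w[1..2]:
  [1..1]={T0}  "a"  orig:{}
  [2..2]={T0}  "a"  orig:{}
  [1..2]={S}  "aa"

Original NTs in T[1,2] deriving "aa": ["S"]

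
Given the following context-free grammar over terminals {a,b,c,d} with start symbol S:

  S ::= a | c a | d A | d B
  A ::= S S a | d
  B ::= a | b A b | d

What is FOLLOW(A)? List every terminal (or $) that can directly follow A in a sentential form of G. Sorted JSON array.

FIRST iteration:
iter 1:
  A via A→d: +{d}
  B via B→a: +{a}
  B via B→b A b: +{b}
  B via B→d: +{d}
  S via S→a: +{a}
  S via S→c a: +{c}
  S via S→d A: +{d}
  FIRST(S)={a,c,d}  FIRST(A)={d}  FIRST(B)={a,b,d}
iter 2:
  A via A→S S a: +{a,c}
  FIRST(S)={a,c,d}  FIRST(A)={a,c,d}  FIRST(B)={a,b,d}
iter 3: (stable)
  FIRST(S)={a,c,d}  FIRST(A)={a,c,d}  FIRST(B)={a,b,d}

FOLLOW sets:
seed FOLLOW(S) with $
pass 1:
  A→S S a: FOLLOW(S) ⊇ FIRST(S) = {a,c,d}; new: +{a,c,d}
  B→b A b: FOLLOW(A) ⊇ FIRST(b) = {b}; new: +{b}
  S→d A: FOLLOW(A) ⊇ FOLLOW(S) ⊇ {$,a,c,d}; new: +{$,a,c,d}
  S→d B: FOLLOW(B) ⊇ FOLLOW(S) ⊇ {$,a,c,d}; new: +{$,a,c,d}
  FOLLOW[S]={$,a,c,d}  FOLLOW[A]={$,a,b,c,d}  FOLLOW[B]={$,a,c,d}
pass 2: done
  FOLLOW[S]={$,a,c,d}  FOLLOW[A]={$,a,b,c,d}  FOLLOW[B]={$,a,c,d}

FOLLOW(A) = ["$", "a", "b", "c", "d"]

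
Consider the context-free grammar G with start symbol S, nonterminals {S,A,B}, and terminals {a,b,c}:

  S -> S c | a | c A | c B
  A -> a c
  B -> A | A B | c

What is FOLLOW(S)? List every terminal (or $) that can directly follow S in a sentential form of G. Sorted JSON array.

FIRST sets, iterate to fixpoint:
round 1:
  A via A→a c: +{a}
  B via B→A: +{a}
  B via B→c: +{c}
  S via S→a: +{a}
  S via S→c A: +{c}
  FIRST[S]={a,c}  FIRST[A]={a}  FIRST[B]={a,c}
round 2: done
  FIRST[S]={a,c}  FIRST[A]={a}  FIRST[B]={a,c}

FOLLOW sets:
initialize: $ ∈ FOLLOW(S)
[1]
  B→A B: FOLLOW(A) ⊇ FIRST(B) = {a,c}; new: +{a,c}
  S→S c: FOLLOW(S) ⊇ FIRST(c) = {c}; new: +{c}
  S→c A: FOLLOW(A) ⊇ FOLLOW(S) ⊇ {$,c}; new: +{$}
  S→c B: FOLLOW(B) ⊇ FOLLOW(S) ⊇ {$,c}; new: +{$,c}
  S: {$,c}  A: {$,a,c}  B: {$,c}
[2] done
  S: {$,c}  A: {$,a,c}  B: {$,c}

FOLLOW(S) = ["$", "c"]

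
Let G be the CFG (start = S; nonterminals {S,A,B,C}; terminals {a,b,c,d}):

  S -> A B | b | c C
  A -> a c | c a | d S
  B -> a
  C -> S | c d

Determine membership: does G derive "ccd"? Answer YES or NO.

CNF form of G:
  S -> A B | T1 C | b
  A -> T0 T1 | T1 T0 | T2 S
  B -> a
  C -> A B | T1 C | T1 T2 | b
  T0 -> a
  T1 -> c
  T2 -> d

CYK table (by increasing span):
  T[0,0] 'c' = {T1}  orig:{}
  T[1,1] 'c' = {T1}  orig:{}
  T[2,2] 'd' = {T2}  orig:{}
  T[0,1] 'cc' = ∅
  T[1,2] 'cd' = {C}
  T[0,2] 'ccd' = {C,S}

S ∈ T[0,2] ⇒ YES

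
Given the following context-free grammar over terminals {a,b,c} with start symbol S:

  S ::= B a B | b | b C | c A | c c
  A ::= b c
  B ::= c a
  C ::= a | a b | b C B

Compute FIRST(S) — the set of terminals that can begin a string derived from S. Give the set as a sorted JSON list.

Compute FIRST by fixpoint:
round 1:
  A via A→b c: +{b}
  B via B→c a: +{c}
  C via C→a: +{a}
  C via C→b C B: +{b}
  S via S→B a B: +{c}
  S via S→b: +{b}
  S: {b,c}  A: {b}  B: {c}  C: {a,b}
round 2: (no change)
  S: {b,c}  A: {b}  B: {c}  C: {a,b}

FIRST(S) = ["b", "c"]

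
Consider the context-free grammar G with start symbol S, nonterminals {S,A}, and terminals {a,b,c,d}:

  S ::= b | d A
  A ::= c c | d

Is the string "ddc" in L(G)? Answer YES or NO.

CNF form of G:
  S -> T1 A | b
  A -> T0 T0 | d
  T0 -> c
  T1 -> d

CYK fill:
  [0..0]={A,T1}  "d"  orig:{A}
  [1..1]={A,T1}  "d"  orig:{A}
  [2..2]={T0}  "c"  orig:{}
  [0..1]={S}  "dd"
  [1..2]=∅  "dc"
  [0..2]=∅  "ddc"

S ∉ T[0,2] ⇒ NO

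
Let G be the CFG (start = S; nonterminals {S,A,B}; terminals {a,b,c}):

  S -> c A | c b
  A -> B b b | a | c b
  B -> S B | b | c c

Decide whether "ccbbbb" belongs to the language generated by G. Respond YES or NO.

CNF form of G:
  S -> T1 A | T1 T0
  A -> B X2 | T1 T0 | a
  B -> S B | T1 T1 | b
  T0 -> b
  T1 -> c
  X2 -> T0 T0

CYK fill:
  T[0,0] 'c' = {T1}  orig:{}
  T[1,1] 'c' = {T1}  orig:{}
  T[2,2] 'b' = {B,T0}  orig:{B}
  T[3,3] 'b' = {B,T0}  orig:{B}
  T[4,4] 'b' = {B,T0}  orig:{B}
  T[5,5] 'b' = {B,T0}  orig:{B}
  T[0,1] 'cc' = {B}
  T[1,2] 'cb' = {A,S}
  T[2,3] 'bb' = {X2}  orig:{}
  T[3,4] 'bb' = {X2}  orig:{}
  T[4,5] 'bb' = {X2}  orig:{}
  T[0,2] 'ccb' = {S}
  T[1,3] 'cbb' = {B}
  T[2,4] 'bbb' = {A}
  T[3,5] 'bbb' = {A}
  T[0,3] 'ccbb' = {A,B}
  T[1,4] 'cbbb' = {S}
  T[2,5] 'bbbb' = ∅
  T[0,4] 'ccbbb' = ∅
  T[1,5] 'cbbbb' = {A,B}
  T[0,5] 'ccbbbb' = {A,S}

S ∈ T[0,5] ⇒ YES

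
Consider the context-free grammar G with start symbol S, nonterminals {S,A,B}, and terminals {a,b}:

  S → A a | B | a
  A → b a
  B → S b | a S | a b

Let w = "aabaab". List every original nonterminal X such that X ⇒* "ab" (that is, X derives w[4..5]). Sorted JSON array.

CNF form of G:
  S -> A T1 | S T0 | T1 S | T1 T0 | a
  A -> T0 T1
  B -> S T0 | T1 S | T1 T0
  T0 -> b
  T1 -> a

CYK table (by increasing span) — only the sub-triangle for w[4..5]:
  cell(4,4) a: {S,T1}  orig:{S}
  cell(5,5) b: {T0}  orig:{}
  cell(4,5) ab: {B,S}

Original NTs in T[4,5] deriving "ab": ["B", "S"]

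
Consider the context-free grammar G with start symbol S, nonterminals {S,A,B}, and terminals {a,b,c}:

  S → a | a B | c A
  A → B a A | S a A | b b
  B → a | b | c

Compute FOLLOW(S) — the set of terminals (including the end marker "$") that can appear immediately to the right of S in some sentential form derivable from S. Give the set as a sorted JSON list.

FIRST sets, iterate to fixpoint:
[1]
  A via A→b b: +{b}
  B via B→a: +{a}
  B via B→b: +{b}
  B via B→c: +{c}
  S via S→a: +{a}
  S via S→c A: +{c}
  FIRST(S)={a,c}  FIRST(A)={b}  FIRST(B)={a,b,c}
[2]
  A via A→B a A: +{a,c}
  FIRST(S)={a,c}  FIRST(A)={a,b,c}  FIRST(B)={a,b,c}
[3] done
  FIRST(S)={a,c}  FIRST(A)={a,b,c}  FIRST(B)={a,b,c}

FOLLOW sets:
seed FOLLOW(S) with $
pass 1:
  A→B a A: FOLLOW(B) ⊇ FIRST(a) = {a}; new: +{a}
  A→S a A: FOLLOW(S) ⊇ FIRST(a) = {a}; new: +{a}
  S→a B: FOLLOW(B) ⊇ FOLLOW(S) ⊇ {$,a}; new: +{$}
  S→c A: FOLLOW(A) ⊇ FOLLOW(S) ⊇ {$,a}; new: +{$,a}
  FOLLOW[S]={$,a}  FOLLOW[A]={$,a}  FOLLOW[B]={$,a}
pass 2: — fixpoint
  FOLLOW[S]={$,a}  FOLLOW[A]={$,a}  FOLLOW[B]={$,a}

FOLLOW(S) = ["$", "a"]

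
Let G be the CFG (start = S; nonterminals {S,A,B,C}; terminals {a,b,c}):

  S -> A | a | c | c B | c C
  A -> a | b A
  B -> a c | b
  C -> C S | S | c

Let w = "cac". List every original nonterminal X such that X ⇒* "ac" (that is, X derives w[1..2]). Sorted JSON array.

Convert to CNF:
  S -> T0 A | T2 B | T2 C | a | c
  A -> T0 A | a
  B -> T1 T2 | b
  C -> C S | T0 A | T2 B | T2 C | a | c
  T0 -> b
  T1 -> a
  T2 -> c

CYK fill — only the sub-triangle for w[1..2]:
  cell(1,1) a: {A,C,S,T1}  orig:{A,C,S}
  cell(2,2) c: {C,S,T2}  orig:{C,S}
  cell(1,2) ac: {B,C}

Original NTs in T[1,2] deriving "ac": ["B", "C"]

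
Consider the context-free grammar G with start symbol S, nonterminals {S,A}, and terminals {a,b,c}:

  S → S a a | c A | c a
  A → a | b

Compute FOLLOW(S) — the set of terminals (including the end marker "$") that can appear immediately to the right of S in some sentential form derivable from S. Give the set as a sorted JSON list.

Compute FIRST by fixpoint:
iter 1:
  A via A→a: +{a}
  A via A→b: +{b}
  S via S→c A: +{c}
  FIRST[S]={c}  FIRST[A]={a,b}
iter 2: — fixpoint
  FIRST[S]={c}  FIRST[A]={a,b}

Compute FOLLOW by fixpoint:
FOLLOW(S) := {$}
iter 1:
  S→S a a: FOLLOW(S) ⊇ FIRST(a) = {a}; new: +{a}
  S→c A: FOLLOW(A) ⊇ FOLLOW(S) ⊇ {$,a}; new: +{$,a}
  S: {$,a}  A: {$,a}
iter 2: done
  S: {$,a}  A: {$,a}

FOLLOW(S) = ["$", "a"]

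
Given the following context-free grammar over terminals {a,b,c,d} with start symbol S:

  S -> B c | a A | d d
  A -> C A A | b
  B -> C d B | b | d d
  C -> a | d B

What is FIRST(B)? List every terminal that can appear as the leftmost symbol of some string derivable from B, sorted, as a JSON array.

FIRST sets, iterate to fixpoint:
pass 1:
  A via A→b: +{b}
  B via B→b: +{b}
  B via B→d d: +{d}
  C via C→a: +{a}
  C via C→d B: +{d}
  S via S→B c: +{b,d}
  S via S→a A: +{a}
  S: {a,b,d}  A: {b}  B: {b,d}  C: {a,d}
pass 2:
  A via A→C A A: +{a,d}
  B via B→C d B: +{a}
  S: {a,b,d}  A: {a,b,d}  B: {a,b,d}  C: {a,d}
pass 3: (stable)
  S: {a,b,d}  A: {a,b,d}  B: {a,b,d}  C: {a,d}

FIRST(B) = ["a", "b", "d"]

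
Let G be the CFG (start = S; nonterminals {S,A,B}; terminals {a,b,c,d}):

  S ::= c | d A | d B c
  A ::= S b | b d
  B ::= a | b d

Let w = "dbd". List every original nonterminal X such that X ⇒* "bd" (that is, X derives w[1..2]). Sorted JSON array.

Convert to CNF:
  S -> T1 A | T1 X3 | c
  A -> S T0 | T0 T1
  B -> T0 T1 | a
  T0 -> b
  T1 -> d
  T2 -> c
  X3 -> B T2

CYK table (by increasing span) (cells [i..j] with 1 ≤ i ≤ j ≤ 2 only):
  cell(1,1) b: {T0}  orig:{}
  cell(2,2) d: {T1}  orig:{}
  cell(1,2) bd: {A,B}

Original NTs in T[1,2] deriving "bd": ["A", "B"]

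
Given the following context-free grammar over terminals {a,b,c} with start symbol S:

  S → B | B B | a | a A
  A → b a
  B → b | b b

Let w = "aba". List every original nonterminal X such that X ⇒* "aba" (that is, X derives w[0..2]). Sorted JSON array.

Convert to CNF:
  S -> B B | T0 T0 | T1 A | a | b
  A -> T0 T1
  B -> T0 T0 | b
  T0 -> b
  T1 -> a

Fill CYK table bottom-up — only the sub-triangle for w[0..2]:
  cell(0,0) a: {S,T1}  orig:{S}
  cell(1,1) b: {B,S,T0}  orig:{B,S}
  cell(2,2) a: {S,T1}  orig:{S}
  cell(0,1) ab: ∅
  cell(1,2) ba: {A}
  cell(0,2) aba: {S}

Original NTs in T[0,2] deriving "aba": ["S"]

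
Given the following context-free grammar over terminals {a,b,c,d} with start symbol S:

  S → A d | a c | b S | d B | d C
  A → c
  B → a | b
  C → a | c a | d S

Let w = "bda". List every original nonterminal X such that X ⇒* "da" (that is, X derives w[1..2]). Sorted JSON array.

Convert to CNF:
  S -> A T2 | T1 T0 | T2 B | T2 C | T3 S
  A -> c
  B -> a | b
  C -> T0 T1 | T2 S | a
  T0 -> c
  T1 -> a
  T2 -> d
  T3 -> b

CYK fill (cells [i..j] with 1 ≤ i ≤ j ≤ 2 only):
  [1..1]={T2}  "d"  orig:{}
  [2..2]={B,C,T1}  "a"  orig:{B,C}
  [1..2]={S}  "da"

Original NTs in T[1,2] deriving "da": ["S"]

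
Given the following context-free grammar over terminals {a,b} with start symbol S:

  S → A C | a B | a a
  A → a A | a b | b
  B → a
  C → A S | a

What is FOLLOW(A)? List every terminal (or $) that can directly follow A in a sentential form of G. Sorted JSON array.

FIRST sets, iterate to fixpoint:
pass 1:
  A via A→a A: +{a}
  A via A→b: +{b}
  B via B→a: +{a}
  C via C→A S: +{a,b}
  S via S→A C: +{a,b}
  FIRST(S)={a,b}  FIRST(A)={a,b}  FIRST(B)={a}  FIRST(C)={a,b}
pass 2: (stable)
  FIRST(S)={a,b}  FIRST(A)={a,b}  FIRST(B)={a}  FIRST(C)={a,b}

FOLLOW iteration:
seed FOLLOW(S) with $
[1]
  C→A S: FOLLOW(A) ⊇ FIRST(S) = {a,b}; new: +{a,b}
  S→A C: FOLLOW(C) ⊇ FOLLOW(S) ⊇ {$}; new: +{$}
  S→a B: FOLLOW(B) ⊇ FOLLOW(S) ⊇ {$}; new: +{$}
  S: {$}  A: {a,b}  B: {$}  C: {$}
[2] done
  S: {$}  A: {a,b}  B: {$}  C: {$}

FOLLOW(A) = ["a", "b"]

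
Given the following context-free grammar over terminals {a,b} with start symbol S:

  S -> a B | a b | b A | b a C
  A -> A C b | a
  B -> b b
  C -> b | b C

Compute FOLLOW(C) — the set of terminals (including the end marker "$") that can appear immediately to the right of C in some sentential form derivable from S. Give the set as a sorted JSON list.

FIRST sets, iterate to fixpoint:
pass 1:
  A via A→a: +{a}
  B via B→b b: +{b}
  C via C→b: +{b}
  S via S→a B: +{a}
  S via S→b A: +{b}
  FIRST(S)={a,b}  FIRST(A)={a}  FIRST(B)={b}  FIRST(C)={b}
pass 2: (stable)
  FIRST(S)={a,b}  FIRST(A)={a}  FIRST(B)={b}  FIRST(C)={b}

Compute FOLLOW by fixpoint:
seed FOLLOW(S) with $
round 1:
  A→A C b: FOLLOW(A) ⊇ FIRST(C) = {b}; new: +{b}
  A→A C b: FOLLOW(C) ⊇ FIRST(b) = {b}; new: +{b}
  S→a B: FOLLOW(B) ⊇ FOLLOW(S) ⊇ {$}; new: +{$}
  S→b A: FOLLOW(A) ⊇ FOLLOW(S) ⊇ {$}; new: +{$}
  S→b a C: FOLLOW(C) ⊇ FOLLOW(S) ⊇ {$}; new: +{$}
  S: {$}  A: {$,b}  B: {$}  C: {$,b}
round 2: (no change)
  S: {$}  A: {$,b}  B: {$}  C: {$,b}

FOLLOW(C) = ["$", "b"]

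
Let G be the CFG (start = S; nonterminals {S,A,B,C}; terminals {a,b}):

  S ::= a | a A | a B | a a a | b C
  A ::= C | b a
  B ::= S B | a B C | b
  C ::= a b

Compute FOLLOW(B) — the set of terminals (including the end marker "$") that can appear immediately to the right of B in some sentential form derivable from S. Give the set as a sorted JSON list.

Compute FIRST by fixpoint:
round 1:
  A via A→b a: +{b}
  B via B→a B C: +{a}
  B via B→b: +{b}
  C via C→a b: +{a}
  S via S→a: +{a}
  S via S→b C: +{b}
  FIRST[S]={a,b}  FIRST[A]={b}  FIRST[B]={a,b}  FIRST[C]={a}
round 2:
  A via A→C: +{a}
  FIRST[S]={a,b}  FIRST[A]={a,b}  FIRST[B]={a,b}  FIRST[C]={a}
round 3: (no change)
  FIRST[S]={a,b}  FIRST[A]={a,b}  FIRST[B]={a,b}  FIRST[C]={a}

Compute FOLLOW by fixpoint:
FOLLOW(S) := {$}
pass 1:
  B→S B: FOLLOW(S) ⊇ FIRST(B) = {a,b}; new: +{a,b}
  B→a B C: FOLLOW(B) ⊇ FIRST(C) = {a}; new: +{a}
  B→a B C: FOLLOW(C) ⊇ FOLLOW(B) ⊇ {a}; new: +{a}
  S→a A: FOLLOW(A) ⊇ FOLLOW(S) ⊇ {$,a,b}; new: +{$,a,b}
  S→a B: FOLLOW(B) ⊇ FOLLOW(S) ⊇ {$,a,b}; new: +{$,b}
  S→b C: FOLLOW(C) ⊇ FOLLOW(S) ⊇ {$,a,b}; new: +{$,b}
  S: {$,a,b}  A: {$,a,b}  B: {$,a,b}  C: {$,a,b}
pass 2: done
  S: {$,a,b}  A: {$,a,b}  B: {$,a,b}  C: {$,a,b}

FOLLOW(B) = ["$", "a", "b"]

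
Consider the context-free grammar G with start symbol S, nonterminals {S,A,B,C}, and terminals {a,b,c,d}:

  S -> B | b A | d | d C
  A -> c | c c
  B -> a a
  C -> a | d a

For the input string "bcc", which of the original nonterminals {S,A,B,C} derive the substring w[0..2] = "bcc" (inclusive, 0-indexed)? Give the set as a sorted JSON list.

Convert to CNF:
  S -> T1 T1 | T2 C | T3 A | d
  A -> T0 T0 | c
  B -> T1 T1
  C -> T2 T1 | a
  T0 -> c
  T1 -> a
  T2 -> d
  T3 -> b

CYK fill, restricted to cells inside w[0..2]:
  cell(0,0) b: {T3}  orig:{}
  cell(1,1) c: {A,T0}  orig:{A}
  cell(2,2) c: {A,T0}  orig:{A}
  cell(0,1) bc: {S}
  cell(1,2) cc: {A}
  cell(0,2) bcc: {S}

Original NTs in T[0,2] deriving "bcc": ["S"]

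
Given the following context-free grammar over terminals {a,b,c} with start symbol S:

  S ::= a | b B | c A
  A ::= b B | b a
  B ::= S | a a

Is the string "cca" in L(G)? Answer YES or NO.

CNF form of G:
  S -> T0 B | T2 A | a
  A -> T0 B | T0 T1
  B -> T0 B | T1 T1 | T2 A | a
  T0 -> b
  T1 -> a
  T2 -> c

Fill CYK table bottom-up:
  T[0,0] 'c' = {T2}  orig:{}
  T[1,1] 'c' = {T2}  orig:{}
  T[2,2] 'a' = {B,S,T1}  orig:{B,S}
  T[0,1] 'cc' = ∅
  T[1,2] 'ca' = ∅
  T[0,2] 'cca' = ∅

S ∉ T[0,2] ⇒ NO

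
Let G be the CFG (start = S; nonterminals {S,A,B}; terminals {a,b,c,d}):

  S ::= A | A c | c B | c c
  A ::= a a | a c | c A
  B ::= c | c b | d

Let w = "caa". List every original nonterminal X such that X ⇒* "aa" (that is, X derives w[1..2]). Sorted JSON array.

Convert to CNF:
  S -> A T1 | T0 T0 | T0 T1 | T1 A | T1 B | T1 T1
  A -> T0 T0 | T0 T1 | T1 A
  B -> T1 T2 | c | d
  T0 -> a
  T1 -> c
  T2 -> b

Fill CYK table bottom-up — only the sub-triangle for w[1..2]:
  T[1,1] 'a' = {T0}  orig:{}
  T[2,2] 'a' = {T0}  orig:{}
  T[1,2] 'aa' = {A,S}

Original NTs in T[1,2] deriving "aa": ["A", "S"]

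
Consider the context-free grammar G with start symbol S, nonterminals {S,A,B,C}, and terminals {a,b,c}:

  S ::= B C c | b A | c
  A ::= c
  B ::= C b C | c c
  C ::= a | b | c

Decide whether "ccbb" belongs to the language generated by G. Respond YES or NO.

Convert to CNF:
  S -> B X3 | T0 A | c
  A -> c
  B -> C X2 | T1 T1
  C -> a | b | c
  T0 -> b
  T1 -> c
  X2 -> T0 C
  X3 -> C T1

CYK table (by increasing span):
  [0..0]={A,C,S,T1}  "c"  orig:{A,C,S}
  [1..1]={A,C,S,T1}  "c"  orig:{A,C,S}
  [2..2]={C,T0}  "b"  orig:{C}
  [3..3]={C,T0}  "b"  orig:{C}
  [0..1]={B,X3}  "cc"  orig:{B}
  [1..2]=∅  "cb"
  [2..3]={X2}  "bb"  orig:{}
  [0..2]=∅  "ccb"
  [1..3]={B}  "cbb"
  [0..3]=∅  "ccbb"

S ∉ T[0,3] ⇒ NO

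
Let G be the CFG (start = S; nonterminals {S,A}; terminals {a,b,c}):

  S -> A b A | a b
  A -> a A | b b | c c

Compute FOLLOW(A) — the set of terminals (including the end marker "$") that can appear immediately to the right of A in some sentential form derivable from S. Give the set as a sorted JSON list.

FIRST iteration:
iter 1:
  A via A→a A: +{a}
  A via A→b b: +{b}
  A via A→c c: +{c}
  S via S→A b A: +{a,b,c}
  FIRST[S]={a,b,c}  FIRST[A]={a,b,c}
iter 2: (no change)
  FIRST[S]={a,b,c}  FIRST[A]={a,b,c}

Compute FOLLOW by fixpoint:
seed FOLLOW(S) with $
iter 1:
  S→A b A: FOLLOW(A) ⊇ FIRST(b) = {b}; new: +{b}
  S→A b A: FOLLOW(A) ⊇ FOLLOW(S) ⊇ {$}; new: +{$}
  FOLLOW(S)={$}  FOLLOW(A)={$,b}
iter 2: done
  FOLLOW(S)={$}  FOLLOW(A)={$,b}

FOLLOW(A) = ["$", "b"]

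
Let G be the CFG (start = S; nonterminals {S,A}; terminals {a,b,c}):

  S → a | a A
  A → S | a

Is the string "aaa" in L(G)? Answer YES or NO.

Convert to CNF:
  S -> T0 A | a
  A -> T0 A | a
  T0 -> a

CYK fill:
  [0..0]={A,S,T0}  "a"  orig:{A,S}
  [1..1]={A,S,T0}  "a"  orig:{A,S}
  [2..2]={A,S,T0}  "a"  orig:{A,S}
  [0..1]={A,S}  "aa"
  [1..2]={A,S}  "aa"
  [0..2]={A,S}  "aaa"

S ∈ T[0,2] ⇒ YES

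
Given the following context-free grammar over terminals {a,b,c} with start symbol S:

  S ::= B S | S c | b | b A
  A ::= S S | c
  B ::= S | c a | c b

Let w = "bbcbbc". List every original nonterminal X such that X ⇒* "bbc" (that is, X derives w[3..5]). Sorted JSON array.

CNF form of G:
  S -> B S | S T0 | T1 A | b
  A -> S S | c
  B -> B S | S T0 | T0 T1 | T0 T2 | T1 A | b
  T0 -> c
  T1 -> b
  T2 -> a

CYK fill, restricted to cells inside w[3..5]:
  [3..3]={B,S,T1}  "b"  orig:{B,S}
  [4..4]={B,S,T1}  "b"  orig:{B,S}
  [5..5]={A,T0}  "c"  orig:{A}
  [3..4]={A,B,S}  "bb"
  [4..5]={B,S}  "bc"
  [3..5]={A,B,S}  "bbc"

Original NTs in T[3,5] deriving "bbc": ["A", "B", "S"]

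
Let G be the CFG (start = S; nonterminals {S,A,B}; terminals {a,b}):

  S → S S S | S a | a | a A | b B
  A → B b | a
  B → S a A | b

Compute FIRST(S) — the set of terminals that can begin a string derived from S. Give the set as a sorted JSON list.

FIRST sets, iterate to fixpoint:
round 1:
  A via A→a: +{a}
  B via B→b: +{b}
  S via S→a: +{a}
  S via S→b B: +{b}
  FIRST[S]={a,b}  FIRST[A]={a}  FIRST[B]={b}
round 2:
  A via A→B b: +{b}
  B via B→S a A: +{a}
  FIRST[S]={a,b}  FIRST[A]={a,b}  FIRST[B]={a,b}
round 3: — fixpoint
  FIRST[S]={a,b}  FIRST[A]={a,b}  FIRST[B]={a,b}

FIRST(S) = ["a", "b"]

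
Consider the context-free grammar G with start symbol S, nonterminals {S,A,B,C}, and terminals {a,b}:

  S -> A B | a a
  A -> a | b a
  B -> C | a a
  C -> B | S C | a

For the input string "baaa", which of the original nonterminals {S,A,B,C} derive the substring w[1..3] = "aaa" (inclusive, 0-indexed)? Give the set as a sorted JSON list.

CNF form of G:
  S -> A B | T1 T1
  A -> T0 T1 | a
  B -> S C | T1 T1 | a
  C -> S C | T1 T1 | a
  T0 -> b
  T1 -> a

Fill CYK table bottom-up (cells [i..j] with 1 ≤ i ≤ j ≤ 3 only):
  T[1,1] 'a' = {A,B,C,T1}  orig:{A,B,C}
  T[2,2] 'a' = {A,B,C,T1}  orig:{A,B,C}
  T[3,3] 'a' = {A,B,C,T1}  orig:{A,B,C}
  T[1,2] 'aa' = {B,C,S}
  T[2,3] 'aa' = {B,C,S}
  T[1,3] 'aaa' = {B,C,S}

Original NTs in T[1,3] deriving "aaa": ["B", "C", "S"]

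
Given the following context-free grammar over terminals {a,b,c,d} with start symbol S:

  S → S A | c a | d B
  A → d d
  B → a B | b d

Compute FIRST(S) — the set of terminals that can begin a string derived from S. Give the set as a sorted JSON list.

FIRST sets, iterate to fixpoint:
iter 1:
  A via A→d d: +{d}
  B via B→a B: +{a}
  B via B→b d: +{b}
  S via S→c a: +{c}
  S via S→d B: +{d}
  FIRST[S]={c,d}  FIRST[A]={d}  FIRST[B]={a,b}
iter 2: (stable)
  FIRST[S]={c,d}  FIRST[A]={d}  FIRST[B]={a,b}

FIRST(S) = ["c", "d"]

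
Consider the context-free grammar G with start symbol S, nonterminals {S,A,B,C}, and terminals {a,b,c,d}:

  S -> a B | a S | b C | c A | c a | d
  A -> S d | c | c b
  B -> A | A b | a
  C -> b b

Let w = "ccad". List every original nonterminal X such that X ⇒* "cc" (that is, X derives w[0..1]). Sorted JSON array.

CNF form of G:
  S -> T1 A | T1 T3 | T2 C | T3 B | T3 S | d
  A -> S T0 | T1 T2 | c
  B -> A T2 | S T0 | T1 T2 | a | c
  C -> T2 T2
  T0 -> d
  T1 -> c
  T2 -> b
  T3 -> a

CYK fill, restricted to cells inside w[0..1]:
  [0..0]={A,B,T1}  "c"  orig:{A,B}
  [1..1]={A,B,T1}  "c"  orig:{A,B}
  [0..1]={S}  "cc"

Original NTs in T[0,1] deriving "cc": ["S"]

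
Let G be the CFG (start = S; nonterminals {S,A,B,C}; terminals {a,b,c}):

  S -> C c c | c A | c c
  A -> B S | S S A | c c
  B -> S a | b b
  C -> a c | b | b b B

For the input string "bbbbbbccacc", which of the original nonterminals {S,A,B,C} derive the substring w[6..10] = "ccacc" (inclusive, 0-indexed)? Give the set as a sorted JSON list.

CNF form of G:
  S -> C X5 | T0 A | T0 T0
  A -> B S | S X3 | T0 T0
  B -> S T1 | T2 T2
  C -> T1 T0 | T2 X4 | b
  T0 -> c
  T1 -> a
  T2 -> b
  X3 -> S A
  X4 -> T2 B
  X5 -> T0 T0

Fill CYK table bottom-up — only the sub-triangle for w[6..10]:
  cell(6,6) c: {T0}  orig:{}
  cell(7,7) c: {T0}  orig:{}
  cell(8,8) a: {T1}  orig:{}
  cell(9,9) c: {T0}  orig:{}
  cell(10,10) c: {T0}  orig:{}
  cell(6,7) cc: {A,S,X5}  orig:{A,S}
  cell(7,8) ca: ∅
  cell(8,9) ac: {C}
  cell(9,10) cc: {A,S,X5}  orig:{A,S}
  cell(6,8) cca: {B}
  cell(7,9) cac: ∅
  cell(8,10) acc: ∅
  cell(6,9) ccac: ∅
  cell(7,10) cacc: ∅
  cell(6,10) ccacc: {A}

Original NTs in T[6,10] deriving "ccacc": ["A"]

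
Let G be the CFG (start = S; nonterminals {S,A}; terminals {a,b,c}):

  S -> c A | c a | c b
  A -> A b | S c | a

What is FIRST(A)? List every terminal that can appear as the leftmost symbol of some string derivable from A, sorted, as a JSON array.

FIRST iteration:
round 1:
  A via A→a: +{a}
  S via S→c A: +{c}
  FIRST(S)={c}  FIRST(A)={a}
round 2:
  A via A→S c: +{c}
  FIRST(S)={c}  FIRST(A)={a,c}
round 3: (no change)
  FIRST(S)={c}  FIRST(A)={a,c}

FIRST(A) = ["a", "c"]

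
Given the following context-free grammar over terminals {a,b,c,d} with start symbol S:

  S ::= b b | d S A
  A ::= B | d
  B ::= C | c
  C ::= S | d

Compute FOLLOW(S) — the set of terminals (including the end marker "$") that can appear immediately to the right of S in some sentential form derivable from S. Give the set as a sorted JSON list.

Compute FIRST by fixpoint:
pass 1:
  A via A→d: +{d}
  B via B→c: +{c}
  C via C→d: +{d}
  S via S→b b: +{b}
  S via S→d S A: +{d}
  FIRST(S)={b,d}  FIRST(A)={d}  FIRST(B)={c}  FIRST(C)={d}
pass 2:
  A via A→B: +{c}
  B via B→C: +{d}
  C via C→S: +{b}
  FIRST(S)={b,d}  FIRST(A)={c,d}  FIRST(B)={c,d}  FIRST(C)={b,d}
pass 3:
  B via B→C: +{b}
  FIRST(S)={b,d}  FIRST(A)={c,d}  FIRST(B)={b,c,d}  FIRST(C)={b,d}
pass 4:
  A via A→B: +{b}
  FIRST(S)={b,d}  FIRST(A)={b,c,d}  FIRST(B)={b,c,d}  FIRST(C)={b,d}
pass 5: done
  FIRST(S)={b,d}  FIRST(A)={b,c,d}  FIRST(B)={b,c,d}  FIRST(C)={b,d}

FOLLOW sets:
seed FOLLOW(S) with $
round 1:
  S→d S A: FOLLOW(S) ⊇ FIRST(A) = {b,c,d}; new: +{b,c,d}
  S→d S A: FOLLOW(A) ⊇ FOLLOW(S) ⊇ {$,b,c,d}; new: +{$,b,c,d}
  FOLLOW[S]={$,b,c,d}  FOLLOW[A]={$,b,c,d}  FOLLOW[B]={}  FOLLOW[C]={}
round 2:
  A→B: FOLLOW(B) ⊇ FOLLOW(A) ⊇ {$,b,c,d}; new: +{$,b,c,d}
  B→C: FOLLOW(C) ⊇ FOLLOW(B) ⊇ {$,b,c,d}; new: +{$,b,c,d}
  FOLLOW[S]={$,b,c,d}  FOLLOW[A]={$,b,c,d}  FOLLOW[B]={$,b,c,d}  FOLLOW[C]={$,b,c,d}
round 3: done
  FOLLOW[S]={$,b,c,d}  FOLLOW[A]={$,b,c,d}  FOLLOW[B]={$,b,c,d}  FOLLOW[C]={$,b,c,d}

FOLLOW(S) = ["$", "b", "c", "d"]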